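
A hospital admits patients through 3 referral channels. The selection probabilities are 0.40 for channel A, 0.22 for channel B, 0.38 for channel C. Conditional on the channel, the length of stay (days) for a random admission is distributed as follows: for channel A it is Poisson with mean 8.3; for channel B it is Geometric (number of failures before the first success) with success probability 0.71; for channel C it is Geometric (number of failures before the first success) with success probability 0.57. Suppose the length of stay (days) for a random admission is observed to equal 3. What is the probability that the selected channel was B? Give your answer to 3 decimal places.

Likelihoods P(X=3 | ·): A: 0.0236831; B: 0.0173162; C: 0.045319.
Posterior ∝ prior × likelihood. Numerator for B: 0.22·0.0173162 = 0.00380956.
Normalizing constant: 0.4·0.0236831 + 0.22·0.0173162 + 0.38·0.045319 = 0.030504.
P(B | observation) = 0.00380956 / 0.030504 = 0.124887.

0.125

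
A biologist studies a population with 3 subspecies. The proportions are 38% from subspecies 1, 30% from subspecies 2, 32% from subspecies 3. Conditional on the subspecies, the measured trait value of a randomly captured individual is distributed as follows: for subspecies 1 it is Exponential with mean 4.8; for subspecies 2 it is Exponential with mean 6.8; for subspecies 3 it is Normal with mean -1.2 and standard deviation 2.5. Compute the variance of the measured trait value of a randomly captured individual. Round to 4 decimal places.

Per component, 1: μ=4.8, E[X²]=46.08; 2: μ=6.8, E[X²]=92.48; 3: μ=-1.2, E[X²]=7.69.
E[X] = 0.38·4.8 + 0.3·6.8 + 0.32·-1.2 = 3.48.
E[X²] = 0.38·46.08 + 0.3·92.48 + 0.32·7.69 = 47.7152.
Var(X) = E[X²] − (E[X])² = 47.7152 − 12.1104 = 35.6048.

35.6048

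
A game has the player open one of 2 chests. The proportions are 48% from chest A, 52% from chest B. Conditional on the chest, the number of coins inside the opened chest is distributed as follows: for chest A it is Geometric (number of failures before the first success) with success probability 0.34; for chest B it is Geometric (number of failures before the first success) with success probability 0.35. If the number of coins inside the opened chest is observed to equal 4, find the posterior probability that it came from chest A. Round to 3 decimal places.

Likelihoods P(X=4 | ·): A: 0.0645141; B: 0.0624772.
Posterior ∝ prior × likelihood. Numerator for A: 0.48·0.0645141 = 0.0309668.
Normalizing constant: 0.48·0.0645141 + 0.52·0.0624772 = 0.0634549.
P(A | observation) = 0.0309668 / 0.0634549 = 0.488012.

0.488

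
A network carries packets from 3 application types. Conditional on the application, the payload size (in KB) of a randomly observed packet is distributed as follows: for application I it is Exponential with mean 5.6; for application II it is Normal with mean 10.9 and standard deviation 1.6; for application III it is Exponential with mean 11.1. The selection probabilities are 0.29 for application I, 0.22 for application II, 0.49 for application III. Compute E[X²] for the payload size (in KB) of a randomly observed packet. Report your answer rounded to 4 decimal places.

For each component E[X²] = Var + (mean)², giving I: 62.72; II: 121.37; III: 246.42.
Overall E[X²] = 0.29·62.72 + 0.22·121.37 + 0.49·246.42 = 165.636.

165.6360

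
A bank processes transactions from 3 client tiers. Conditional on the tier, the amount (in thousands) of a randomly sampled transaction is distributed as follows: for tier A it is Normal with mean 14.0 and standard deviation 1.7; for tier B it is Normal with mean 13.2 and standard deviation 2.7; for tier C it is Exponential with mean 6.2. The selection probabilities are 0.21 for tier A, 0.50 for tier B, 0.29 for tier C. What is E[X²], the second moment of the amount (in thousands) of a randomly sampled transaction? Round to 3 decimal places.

154.827

For each component E[X²] = Var + (mean)², giving A: 198.89; B: 181.53; C: 76.88.
Overall E[X²] = 0.21·198.89 + 0.5·181.53 + 0.29·76.88 = 154.827.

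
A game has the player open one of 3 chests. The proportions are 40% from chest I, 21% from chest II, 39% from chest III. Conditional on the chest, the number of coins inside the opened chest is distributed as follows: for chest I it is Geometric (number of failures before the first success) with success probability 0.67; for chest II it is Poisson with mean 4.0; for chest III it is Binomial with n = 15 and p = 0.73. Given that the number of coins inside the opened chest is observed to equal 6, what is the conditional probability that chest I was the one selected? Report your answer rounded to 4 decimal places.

Likelihoods P(X=6 | ·): I: 0.000865284; II: 0.104196; III: 0.00577584.
Posterior ∝ prior × likelihood. Numerator for I: 0.4·0.000865284 = 0.000346113.
Normalizing constant: 0.4·0.000865284 + 0.21·0.104196 + 0.39·0.00577584 = 0.0244798.
P(I | observation) = 0.000346113 / 0.0244798 = 0.0141388.

0.0141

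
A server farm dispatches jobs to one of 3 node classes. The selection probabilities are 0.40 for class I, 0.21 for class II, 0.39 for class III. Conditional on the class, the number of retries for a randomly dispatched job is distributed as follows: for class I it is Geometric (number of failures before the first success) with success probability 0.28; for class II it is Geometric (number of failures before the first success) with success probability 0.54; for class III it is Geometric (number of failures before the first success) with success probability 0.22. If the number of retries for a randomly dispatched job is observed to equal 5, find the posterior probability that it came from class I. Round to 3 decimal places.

0.444

Likelihoods P(X=5 | ·): I: 0.0541777; II: 0.011122; III: 0.0635178.
Posterior ∝ prior × likelihood. Numerator for I: 0.4·0.0541777 = 0.0216711.
Normalizing constant: 0.4·0.0541777 + 0.21·0.011122 + 0.39·0.0635178 = 0.0487787.
P(I | observation) = 0.0216711 / 0.0487787 = 0.444274.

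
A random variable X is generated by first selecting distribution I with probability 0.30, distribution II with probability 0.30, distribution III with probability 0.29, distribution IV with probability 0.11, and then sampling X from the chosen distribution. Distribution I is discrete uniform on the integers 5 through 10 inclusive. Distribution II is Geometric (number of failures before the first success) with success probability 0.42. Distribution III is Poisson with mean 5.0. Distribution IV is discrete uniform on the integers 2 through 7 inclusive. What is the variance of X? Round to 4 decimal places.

Per component, I: μ=7.5, E[X²]=59.1667; II: μ=1.38095, E[X²]=5.19501; III: μ=5, E[X²]=30; IV: μ=4.5, E[X²]=23.1667.
E[X] = 0.3·7.5 + 0.3·1.38095 + 0.29·5 + 0.11·4.5 = 4.60929.
E[X²] = 0.3·59.1667 + 0.3·5.19501 + 0.29·30 + 0.11·23.1667 = 30.5568.
Var(X) = E[X²] − (E[X])² = 30.5568 − 21.2455 = 9.31132.

9.3113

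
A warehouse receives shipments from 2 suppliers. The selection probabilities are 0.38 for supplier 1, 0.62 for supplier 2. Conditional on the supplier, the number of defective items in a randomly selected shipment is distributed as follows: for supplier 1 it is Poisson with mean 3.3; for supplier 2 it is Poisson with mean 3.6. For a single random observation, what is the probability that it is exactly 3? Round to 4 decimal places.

0.2157

Conditional on each supplier, P(X = 3): 1: 0.220912; 2: 0.212469.
By total probability, P(X = 3) = 0.38·0.220912 + 0.62·0.212469 = 0.215677.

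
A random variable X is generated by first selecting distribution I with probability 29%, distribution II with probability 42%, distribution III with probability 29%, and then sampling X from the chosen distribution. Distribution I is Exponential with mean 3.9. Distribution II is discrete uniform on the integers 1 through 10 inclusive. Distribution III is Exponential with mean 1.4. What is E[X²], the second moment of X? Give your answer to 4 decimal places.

26.1286

For each component E[X²] = Var + (mean)², giving I: 30.42; II: 38.5; III: 3.92.
Overall E[X²] = 0.29·30.42 + 0.42·38.5 + 0.29·3.92 = 26.1286.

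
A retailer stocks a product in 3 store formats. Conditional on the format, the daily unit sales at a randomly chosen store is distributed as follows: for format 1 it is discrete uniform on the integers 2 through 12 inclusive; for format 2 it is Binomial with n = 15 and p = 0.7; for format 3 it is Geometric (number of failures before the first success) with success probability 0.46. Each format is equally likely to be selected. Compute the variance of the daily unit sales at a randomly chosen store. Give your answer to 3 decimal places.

20.031

Per component, 1: μ=7, E[X²]=59; 2: μ=10.5, E[X²]=113.4; 3: μ=1.17391, E[X²]=3.93006.
E[X] = 0.333333·7 + 0.333333·10.5 + 0.333333·1.17391 = 6.22464.
E[X²] = 0.333333·59 + 0.333333·113.4 + 0.333333·3.93006 = 58.7767.
Var(X) = E[X²] − (E[X])² = 58.7767 − 38.7461 = 20.0306.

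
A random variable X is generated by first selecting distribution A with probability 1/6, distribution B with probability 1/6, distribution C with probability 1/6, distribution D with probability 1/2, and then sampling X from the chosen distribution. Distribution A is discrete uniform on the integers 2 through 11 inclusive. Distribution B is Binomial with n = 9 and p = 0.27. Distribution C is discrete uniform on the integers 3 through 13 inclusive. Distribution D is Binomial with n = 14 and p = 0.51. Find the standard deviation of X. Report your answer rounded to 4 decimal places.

2.9009

Per component, A: μ=6.5, E[X²]=50.5; B: μ=2.43, E[X²]=7.6788; C: μ=8, E[X²]=74; D: μ=7.14, E[X²]=54.4782.
E[X] = 0.166667·6.5 + 0.166667·2.43 + 0.166667·8 + 0.5·7.14 = 6.39167.
E[X²] = 0.166667·50.5 + 0.166667·7.6788 + 0.166667·74 + 0.5·54.4782 = 49.2689.
Var(X) = E[X²] − (E[X])² = 49.2689 − 40.8534 = 8.4155.
SD(X) = √8.4155 = 2.90095.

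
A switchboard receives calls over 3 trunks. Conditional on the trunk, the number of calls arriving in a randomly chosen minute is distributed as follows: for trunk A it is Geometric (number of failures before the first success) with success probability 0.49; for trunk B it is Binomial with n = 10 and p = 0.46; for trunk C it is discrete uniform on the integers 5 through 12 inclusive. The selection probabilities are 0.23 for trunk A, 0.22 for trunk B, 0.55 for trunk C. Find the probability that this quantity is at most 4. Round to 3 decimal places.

0.327

Conditional on each trunk, P(X ≤ 4): A: 0.965497; B: 0.478443; C: 0.
By total probability, P(X ≤ 4) = 0.23·0.965497 + 0.22·0.478443 + 0.55·0 = 0.327322.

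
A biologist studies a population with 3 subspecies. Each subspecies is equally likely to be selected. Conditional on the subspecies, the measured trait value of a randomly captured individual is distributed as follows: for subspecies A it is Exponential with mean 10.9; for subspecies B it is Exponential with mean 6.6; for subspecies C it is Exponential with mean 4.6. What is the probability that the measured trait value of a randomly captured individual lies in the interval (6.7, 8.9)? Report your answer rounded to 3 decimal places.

0.097

Conditional on each subspecies, P(6.7 < X < 8.9): A: 0.0988447; B: 0.102714; C: 0.0885898.
By total probability, P(6.7 < X < 8.9) = 0.333333·0.0988447 + 0.333333·0.102714 + 0.333333·0.0885898 = 0.0967162.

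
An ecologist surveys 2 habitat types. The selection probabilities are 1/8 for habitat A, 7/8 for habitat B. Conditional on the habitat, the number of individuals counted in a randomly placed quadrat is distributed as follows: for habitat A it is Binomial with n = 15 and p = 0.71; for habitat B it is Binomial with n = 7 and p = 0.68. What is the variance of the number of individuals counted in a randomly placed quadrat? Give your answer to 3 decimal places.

Per component, A: μ=10.65, E[X²]=116.511; B: μ=4.76, E[X²]=24.1808.
E[X] = 0.125·10.65 + 0.875·4.76 = 5.49625.
E[X²] = 0.125·116.511 + 0.875·24.1808 = 35.7221.
Var(X) = E[X²] − (E[X])² = 35.7221 − 30.2088 = 5.51331.

5.513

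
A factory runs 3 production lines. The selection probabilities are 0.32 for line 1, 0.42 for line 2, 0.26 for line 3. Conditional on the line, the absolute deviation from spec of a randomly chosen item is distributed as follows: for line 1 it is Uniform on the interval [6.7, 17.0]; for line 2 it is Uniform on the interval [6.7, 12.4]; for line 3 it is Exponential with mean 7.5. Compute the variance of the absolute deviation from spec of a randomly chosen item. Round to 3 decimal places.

21.335

Per component, 1: μ=11.85, E[X²]=149.263; 2: μ=9.55, E[X²]=93.91; 3: μ=7.5, E[X²]=112.5.
E[X] = 0.32·11.85 + 0.42·9.55 + 0.26·7.5 = 9.753.
E[X²] = 0.32·149.263 + 0.42·93.91 + 0.26·112.5 = 116.456.
Var(X) = E[X²] − (E[X])² = 116.456 − 95.121 = 21.3355.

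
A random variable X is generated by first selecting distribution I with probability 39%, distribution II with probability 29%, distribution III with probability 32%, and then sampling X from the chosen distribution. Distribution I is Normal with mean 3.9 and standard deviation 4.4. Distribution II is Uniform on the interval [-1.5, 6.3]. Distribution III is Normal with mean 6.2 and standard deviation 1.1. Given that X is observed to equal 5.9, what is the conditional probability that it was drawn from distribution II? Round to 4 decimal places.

Likelihoods f(5.9 | ·): I: 0.0817697; II: 0.128205; III: 0.349435.
Posterior ∝ prior × likelihood. Numerator for II: 0.29·0.128205 = 0.0371795.
Normalizing constant: 0.39·0.0817697 + 0.29·0.128205 + 0.32·0.349435 = 0.180889.
P(II | observation) = 0.0371795 / 0.180889 = 0.205538.

0.2055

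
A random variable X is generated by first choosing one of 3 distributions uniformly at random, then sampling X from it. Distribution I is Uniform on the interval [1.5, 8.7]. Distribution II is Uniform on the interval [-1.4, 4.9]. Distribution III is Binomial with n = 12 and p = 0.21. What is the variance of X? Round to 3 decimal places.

Per component, I: μ=5.1, E[X²]=30.33; II: μ=1.75, E[X²]=6.37; III: μ=2.52, E[X²]=8.3412.
E[X] = 0.333333·5.1 + 0.333333·1.75 + 0.333333·2.52 = 3.12333.
E[X²] = 0.333333·30.33 + 0.333333·6.37 + 0.333333·8.3412 = 15.0137.
Var(X) = E[X²] − (E[X])² = 15.0137 − 9.75521 = 5.25852.

5.259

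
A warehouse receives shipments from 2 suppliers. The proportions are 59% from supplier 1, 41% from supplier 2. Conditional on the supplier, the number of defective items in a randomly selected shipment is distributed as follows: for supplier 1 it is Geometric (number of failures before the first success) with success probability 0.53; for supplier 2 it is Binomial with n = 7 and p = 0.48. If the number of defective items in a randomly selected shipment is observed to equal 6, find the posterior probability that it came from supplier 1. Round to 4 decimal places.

0.1559

Likelihoods P(X=6 | ·): 1: 0.00571298; 2: 0.0445193.
Posterior ∝ prior × likelihood. Numerator for 1: 0.59·0.00571298 = 0.00337066.
Normalizing constant: 0.59·0.00571298 + 0.41·0.0445193 = 0.0216236.
P(1 | observation) = 0.00337066 / 0.0216236 = 0.155879.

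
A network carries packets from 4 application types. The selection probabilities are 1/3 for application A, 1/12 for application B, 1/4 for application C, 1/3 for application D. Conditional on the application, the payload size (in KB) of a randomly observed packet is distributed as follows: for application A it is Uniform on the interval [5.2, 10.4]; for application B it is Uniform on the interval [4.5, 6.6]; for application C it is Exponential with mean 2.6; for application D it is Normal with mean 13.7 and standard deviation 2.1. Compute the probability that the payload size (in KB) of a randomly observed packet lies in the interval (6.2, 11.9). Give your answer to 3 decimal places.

0.371

Conditional on each application, P(6.2 < X < 11.9): A: 0.807692; B: 0.190476; C: 0.0818379; D: 0.195505.
By total probability, P(6.2 < X < 11.9) = 0.333333·0.807692 + 0.0833333·0.190476 + 0.25·0.0818379 + 0.333333·0.195505 = 0.370732.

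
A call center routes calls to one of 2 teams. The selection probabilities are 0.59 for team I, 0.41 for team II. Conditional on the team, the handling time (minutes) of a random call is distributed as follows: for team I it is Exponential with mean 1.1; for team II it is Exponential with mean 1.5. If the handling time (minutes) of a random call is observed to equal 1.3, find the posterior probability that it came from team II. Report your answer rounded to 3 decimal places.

0.411

Likelihoods f(1.3 | ·): I: 0.278837; II: 0.280234.
Posterior ∝ prior × likelihood. Numerator for II: 0.41·0.280234 = 0.114896.
Normalizing constant: 0.59·0.278837 + 0.41·0.280234 = 0.27941.
P(II | observation) = 0.114896 / 0.27941 = 0.411209.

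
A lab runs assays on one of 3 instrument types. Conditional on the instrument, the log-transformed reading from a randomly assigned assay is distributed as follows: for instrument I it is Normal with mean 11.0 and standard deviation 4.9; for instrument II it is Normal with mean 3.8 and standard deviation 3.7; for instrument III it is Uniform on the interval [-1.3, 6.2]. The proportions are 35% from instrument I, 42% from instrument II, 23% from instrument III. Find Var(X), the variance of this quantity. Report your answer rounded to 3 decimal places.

28.913

Per component, I: μ=11, E[X²]=145.01; II: μ=3.8, E[X²]=28.13; III: μ=2.45, E[X²]=10.69.
E[X] = 0.35·11 + 0.42·3.8 + 0.23·2.45 = 6.0095.
E[X²] = 0.35·145.01 + 0.42·28.13 + 0.23·10.69 = 65.0268.
Var(X) = E[X²] − (E[X])² = 65.0268 − 36.1141 = 28.9127.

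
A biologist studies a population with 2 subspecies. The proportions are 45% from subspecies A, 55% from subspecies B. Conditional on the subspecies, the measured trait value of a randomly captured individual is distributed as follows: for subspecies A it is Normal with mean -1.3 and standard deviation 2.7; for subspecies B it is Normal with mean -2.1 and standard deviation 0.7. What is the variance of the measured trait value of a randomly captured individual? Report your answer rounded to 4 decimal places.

Per component, A: μ=-1.3, E[X²]=8.98; B: μ=-2.1, E[X²]=4.9.
E[X] = 0.45·-1.3 + 0.55·-2.1 = -1.74.
E[X²] = 0.45·8.98 + 0.55·4.9 = 6.736.
Var(X) = E[X²] − (E[X])² = 6.736 − 3.0276 = 3.7084.

3.7084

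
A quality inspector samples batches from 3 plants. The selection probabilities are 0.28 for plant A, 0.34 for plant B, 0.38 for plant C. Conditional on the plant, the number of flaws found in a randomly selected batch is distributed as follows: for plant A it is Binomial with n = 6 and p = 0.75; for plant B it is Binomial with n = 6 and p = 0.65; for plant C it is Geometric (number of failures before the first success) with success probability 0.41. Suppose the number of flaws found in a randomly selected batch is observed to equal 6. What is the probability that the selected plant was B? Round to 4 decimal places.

0.3125

Likelihoods P(X=6 | ·): A: 0.177979; B: 0.0754189; C: 0.017294.
Posterior ∝ prior × likelihood. Numerator for B: 0.34·0.0754189 = 0.0256424.
Normalizing constant: 0.28·0.177979 + 0.34·0.0754189 + 0.38·0.017294 = 0.0820481.
P(B | observation) = 0.0256424 / 0.0820481 = 0.312529.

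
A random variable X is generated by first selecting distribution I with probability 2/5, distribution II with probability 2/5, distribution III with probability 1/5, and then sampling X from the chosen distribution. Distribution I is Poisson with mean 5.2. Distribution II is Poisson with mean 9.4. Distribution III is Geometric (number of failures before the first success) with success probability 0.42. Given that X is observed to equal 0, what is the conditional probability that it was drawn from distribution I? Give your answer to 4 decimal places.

Likelihoods P(X=0 | ·): I: 0.00551656; II: 8.27241e-05; III: 0.42.
Posterior ∝ prior × likelihood. Numerator for I: 0.4·0.00551656 = 0.00220663.
Normalizing constant: 0.4·0.00551656 + 0.4·8.27241e-05 + 0.2·0.42 = 0.0862397.
P(I | observation) = 0.00220663 / 0.0862397 = 0.0255871.

0.0256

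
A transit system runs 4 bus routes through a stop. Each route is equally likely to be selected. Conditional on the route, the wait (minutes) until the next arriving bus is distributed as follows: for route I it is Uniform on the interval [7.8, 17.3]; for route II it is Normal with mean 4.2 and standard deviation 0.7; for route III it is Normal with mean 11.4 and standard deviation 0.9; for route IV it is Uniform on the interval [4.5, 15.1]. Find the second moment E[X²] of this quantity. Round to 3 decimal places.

104.832

For each component E[X²] = Var + (mean)², giving I: 165.023; II: 18.13; III: 130.77; IV: 105.403.
Overall E[X²] = 0.25·165.023 + 0.25·18.13 + 0.25·130.77 + 0.25·105.403 = 104.832.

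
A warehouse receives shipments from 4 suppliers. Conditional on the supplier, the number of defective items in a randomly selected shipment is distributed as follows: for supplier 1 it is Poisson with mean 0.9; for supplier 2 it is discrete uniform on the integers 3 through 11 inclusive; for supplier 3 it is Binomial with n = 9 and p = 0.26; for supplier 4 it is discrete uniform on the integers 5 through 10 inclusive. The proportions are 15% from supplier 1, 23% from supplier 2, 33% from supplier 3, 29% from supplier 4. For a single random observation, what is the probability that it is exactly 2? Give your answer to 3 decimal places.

Conditional on each supplier, P(X = 2): 1: 0.164661; 2: 0; 3: 0.295714; 4: 0.
By total probability, P(X = 2) = 0.15·0.164661 + 0.23·0 + 0.33·0.295714 + 0.29·0 = 0.122285.

0.122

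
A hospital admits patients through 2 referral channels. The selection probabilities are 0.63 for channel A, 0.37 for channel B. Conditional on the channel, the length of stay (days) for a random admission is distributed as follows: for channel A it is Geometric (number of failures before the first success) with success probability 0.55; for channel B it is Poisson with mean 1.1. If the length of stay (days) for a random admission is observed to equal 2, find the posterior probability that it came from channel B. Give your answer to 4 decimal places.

0.5150

Likelihoods P(X=2 | ·): A: 0.111375; B: 0.201387.
Posterior ∝ prior × likelihood. Numerator for B: 0.37·0.201387 = 0.0745132.
Normalizing constant: 0.63·0.111375 + 0.37·0.201387 = 0.144679.
P(B | observation) = 0.0745132 / 0.144679 = 0.515023.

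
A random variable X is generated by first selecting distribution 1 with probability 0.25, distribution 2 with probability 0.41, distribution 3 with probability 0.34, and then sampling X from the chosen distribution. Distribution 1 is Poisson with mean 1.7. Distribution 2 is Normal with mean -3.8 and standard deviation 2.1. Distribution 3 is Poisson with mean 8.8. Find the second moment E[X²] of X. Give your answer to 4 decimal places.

38.1976

For each component E[X²] = Var + (mean)², giving 1: 4.59; 2: 18.85; 3: 86.24.
Overall E[X²] = 0.25·4.59 + 0.41·18.85 + 0.34·86.24 = 38.1976.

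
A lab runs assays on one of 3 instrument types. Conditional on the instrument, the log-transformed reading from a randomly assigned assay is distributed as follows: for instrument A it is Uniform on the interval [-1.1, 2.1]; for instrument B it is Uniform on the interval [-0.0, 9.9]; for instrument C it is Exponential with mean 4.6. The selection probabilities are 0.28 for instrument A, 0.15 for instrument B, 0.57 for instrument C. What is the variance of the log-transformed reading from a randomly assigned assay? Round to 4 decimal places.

Per component, A: μ=0.5, E[X²]=1.10333; B: μ=4.95, E[X²]=32.67; C: μ=4.6, E[X²]=42.32.
E[X] = 0.28·0.5 + 0.15·4.95 + 0.57·4.6 = 3.5045.
E[X²] = 0.28·1.10333 + 0.15·32.67 + 0.57·42.32 = 29.3318.
Var(X) = E[X²] − (E[X])² = 29.3318 − 12.2815 = 17.0503.

17.0503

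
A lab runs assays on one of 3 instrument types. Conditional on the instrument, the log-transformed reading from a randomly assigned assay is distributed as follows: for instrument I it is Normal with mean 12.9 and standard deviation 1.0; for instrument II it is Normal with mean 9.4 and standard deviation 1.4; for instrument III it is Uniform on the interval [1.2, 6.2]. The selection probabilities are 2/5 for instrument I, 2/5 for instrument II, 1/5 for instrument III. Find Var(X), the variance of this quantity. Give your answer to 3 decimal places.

12.931

Per component, I: μ=12.9, E[X²]=167.41; II: μ=9.4, E[X²]=90.32; III: μ=3.7, E[X²]=15.7733.
E[X] = 0.4·12.9 + 0.4·9.4 + 0.2·3.7 = 9.66.
E[X²] = 0.4·167.41 + 0.4·90.32 + 0.2·15.7733 = 106.247.
Var(X) = E[X²] − (E[X])² = 106.247 − 93.3156 = 12.9311.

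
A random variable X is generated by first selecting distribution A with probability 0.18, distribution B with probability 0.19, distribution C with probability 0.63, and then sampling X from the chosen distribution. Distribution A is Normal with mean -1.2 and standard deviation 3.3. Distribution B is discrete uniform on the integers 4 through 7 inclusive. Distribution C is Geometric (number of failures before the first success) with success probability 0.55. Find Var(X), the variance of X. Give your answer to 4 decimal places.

7.7558

Per component, A: μ=-1.2, E[X²]=12.33; B: μ=5.5, E[X²]=31.5; C: μ=0.818182, E[X²]=2.15702.
E[X] = 0.18·-1.2 + 0.19·5.5 + 0.63·0.818182 = 1.34445.
E[X²] = 0.18·12.33 + 0.19·31.5 + 0.63·2.15702 = 9.56333.
Var(X) = E[X²] − (E[X])² = 9.56333 − 1.80756 = 7.75577.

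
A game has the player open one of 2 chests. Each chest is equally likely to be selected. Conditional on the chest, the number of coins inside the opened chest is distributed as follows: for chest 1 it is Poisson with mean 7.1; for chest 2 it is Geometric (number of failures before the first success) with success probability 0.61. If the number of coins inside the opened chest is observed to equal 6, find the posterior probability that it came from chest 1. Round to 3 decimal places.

0.986

Likelihoods P(X=6 | ·): 1: 0.1468; 2: 0.00214643.
Posterior ∝ prior × likelihood. Numerator for 1: 0.5·0.1468 = 0.0734001.
Normalizing constant: 0.5·0.1468 + 0.5·0.00214643 = 0.0744733.
P(1 | observation) = 0.0734001 / 0.0744733 = 0.985589.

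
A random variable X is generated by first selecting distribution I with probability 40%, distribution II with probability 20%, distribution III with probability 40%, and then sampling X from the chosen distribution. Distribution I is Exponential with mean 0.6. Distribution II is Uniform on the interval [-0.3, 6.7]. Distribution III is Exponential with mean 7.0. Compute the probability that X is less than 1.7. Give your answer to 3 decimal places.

0.520

Conditional on each component, P(X < 1.7): I: 0.941184; II: 0.285714; III: 0.215616.
By total probability, P(X < 1.7) = 0.4·0.941184 + 0.2·0.285714 + 0.4·0.215616 = 0.519863.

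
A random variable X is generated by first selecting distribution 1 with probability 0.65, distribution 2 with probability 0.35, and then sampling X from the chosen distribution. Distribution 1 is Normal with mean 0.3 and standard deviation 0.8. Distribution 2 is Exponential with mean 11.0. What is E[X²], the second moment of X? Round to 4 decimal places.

85.1745

For each component E[X²] = Var + (mean)², giving 1: 0.73; 2: 242.
Overall E[X²] = 0.65·0.73 + 0.35·242 = 85.1745.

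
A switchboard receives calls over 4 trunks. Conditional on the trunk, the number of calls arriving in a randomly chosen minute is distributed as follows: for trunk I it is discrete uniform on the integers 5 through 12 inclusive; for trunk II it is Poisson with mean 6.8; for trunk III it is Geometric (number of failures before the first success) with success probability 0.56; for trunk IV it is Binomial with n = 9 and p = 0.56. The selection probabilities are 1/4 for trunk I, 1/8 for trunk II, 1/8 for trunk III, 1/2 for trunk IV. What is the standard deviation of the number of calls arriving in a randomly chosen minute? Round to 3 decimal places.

Per component, I: μ=8.5, E[X²]=77.5; II: μ=6.8, E[X²]=53.04; III: μ=0.785714, E[X²]=2.02041; IV: μ=5.04, E[X²]=27.6192.
E[X] = 0.25·8.5 + 0.125·6.8 + 0.125·0.785714 + 0.5·5.04 = 5.59321.
E[X²] = 0.25·77.5 + 0.125·53.04 + 0.125·2.02041 + 0.5·27.6192 = 40.0672.
Var(X) = E[X²] − (E[X])² = 40.0672 − 31.284 = 8.7831.
SD(X) = √8.7831 = 2.96363.

2.964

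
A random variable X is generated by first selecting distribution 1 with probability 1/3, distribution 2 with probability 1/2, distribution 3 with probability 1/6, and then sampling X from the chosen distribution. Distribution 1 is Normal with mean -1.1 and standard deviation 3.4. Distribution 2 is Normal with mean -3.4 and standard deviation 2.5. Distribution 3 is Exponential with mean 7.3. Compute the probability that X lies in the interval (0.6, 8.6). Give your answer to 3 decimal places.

Conditional on each component, P(0.6 < X < 8.6): 1: 0.306372; 2: 0.0547985; 3: 0.613227.
By total probability, P(0.6 < X < 8.6) = 0.333333·0.306372 + 0.5·0.0547985 + 0.166667·0.613227 = 0.231728.

0.232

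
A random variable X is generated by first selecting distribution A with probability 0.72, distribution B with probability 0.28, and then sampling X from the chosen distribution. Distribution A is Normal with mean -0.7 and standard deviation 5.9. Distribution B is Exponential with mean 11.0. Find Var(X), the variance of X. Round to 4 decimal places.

Per component, A: μ=-0.7, E[X²]=35.3; B: μ=11, E[X²]=242.
E[X] = 0.72·-0.7 + 0.28·11 = 2.576.
E[X²] = 0.72·35.3 + 0.28·242 = 93.176.
Var(X) = E[X²] − (E[X])² = 93.176 − 6.63578 = 86.5402.

86.5402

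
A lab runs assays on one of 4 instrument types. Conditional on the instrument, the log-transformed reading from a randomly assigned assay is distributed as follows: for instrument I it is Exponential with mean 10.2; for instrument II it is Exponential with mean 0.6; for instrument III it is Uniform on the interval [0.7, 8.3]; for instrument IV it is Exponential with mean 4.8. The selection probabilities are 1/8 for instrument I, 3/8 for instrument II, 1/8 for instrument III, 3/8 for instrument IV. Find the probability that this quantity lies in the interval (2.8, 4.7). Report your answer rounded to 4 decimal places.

Conditional on each instrument, P(2.8 < X < 4.7): I: 0.129156; II: 0.00900726; III: 0.25; IV: 0.182411.
By total probability, P(2.8 < X < 4.7) = 0.125·0.129156 + 0.375·0.00900726 + 0.125·0.25 + 0.375·0.182411 = 0.119176.

0.1192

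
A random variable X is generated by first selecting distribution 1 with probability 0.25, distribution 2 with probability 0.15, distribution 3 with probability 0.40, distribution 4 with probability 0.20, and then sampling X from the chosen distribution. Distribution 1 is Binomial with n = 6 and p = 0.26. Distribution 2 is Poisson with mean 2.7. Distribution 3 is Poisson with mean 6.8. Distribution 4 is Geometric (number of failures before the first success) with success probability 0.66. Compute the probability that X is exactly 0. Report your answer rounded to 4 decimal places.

0.1836

Conditional on each component, P(X = 0): 1: 0.164206; 2: 0.0672055; 3: 0.00111378; 4: 0.66.
By total probability, P(X = 0) = 0.25·0.164206 + 0.15·0.0672055 + 0.4·0.00111378 + 0.2·0.66 = 0.183578.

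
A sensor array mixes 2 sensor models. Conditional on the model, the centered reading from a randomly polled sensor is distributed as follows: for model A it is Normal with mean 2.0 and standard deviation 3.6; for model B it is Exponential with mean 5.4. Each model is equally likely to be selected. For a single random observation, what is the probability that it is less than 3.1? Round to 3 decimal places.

Conditional on each model, P(X < 3.1): A: 0.620028; B: 0.436774.
By total probability, P(X < 3.1) = 0.5·0.620028 + 0.5·0.436774 = 0.528401.

0.528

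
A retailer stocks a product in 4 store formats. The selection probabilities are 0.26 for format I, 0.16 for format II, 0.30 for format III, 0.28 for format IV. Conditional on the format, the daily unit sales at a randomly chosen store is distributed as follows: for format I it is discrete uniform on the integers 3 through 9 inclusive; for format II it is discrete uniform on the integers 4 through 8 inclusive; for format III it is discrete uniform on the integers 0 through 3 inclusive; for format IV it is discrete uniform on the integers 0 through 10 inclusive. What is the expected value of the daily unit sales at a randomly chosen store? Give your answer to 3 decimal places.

4.370

Component means — I: 6; II: 6; III: 1.5; IV: 5.
E[X] = 0.26·6 + 0.16·6 + 0.3·1.5 + 0.28·5 = 4.37.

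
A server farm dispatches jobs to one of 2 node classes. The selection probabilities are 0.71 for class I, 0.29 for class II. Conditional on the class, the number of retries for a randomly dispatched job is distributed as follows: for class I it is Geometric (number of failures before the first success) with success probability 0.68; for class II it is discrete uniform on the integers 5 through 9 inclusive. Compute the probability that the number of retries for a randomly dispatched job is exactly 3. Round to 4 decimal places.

0.0158

Conditional on each class, P(X = 3): I: 0.0222822; II: 0.
By total probability, P(X = 3) = 0.71·0.0222822 + 0.29·0 = 0.0158204.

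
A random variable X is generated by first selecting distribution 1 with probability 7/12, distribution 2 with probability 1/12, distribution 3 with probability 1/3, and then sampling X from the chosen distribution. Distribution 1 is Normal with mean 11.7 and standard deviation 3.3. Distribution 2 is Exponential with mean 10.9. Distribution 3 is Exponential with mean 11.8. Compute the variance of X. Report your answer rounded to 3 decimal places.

Per component, 1: μ=11.7, E[X²]=147.78; 2: μ=10.9, E[X²]=237.62; 3: μ=11.8, E[X²]=278.48.
E[X] = 0.583333·11.7 + 0.0833333·10.9 + 0.333333·11.8 = 11.6667.
E[X²] = 0.583333·147.78 + 0.0833333·237.62 + 0.333333·278.48 = 198.833.
Var(X) = E[X²] − (E[X])² = 198.833 − 136.111 = 62.7222.

62.722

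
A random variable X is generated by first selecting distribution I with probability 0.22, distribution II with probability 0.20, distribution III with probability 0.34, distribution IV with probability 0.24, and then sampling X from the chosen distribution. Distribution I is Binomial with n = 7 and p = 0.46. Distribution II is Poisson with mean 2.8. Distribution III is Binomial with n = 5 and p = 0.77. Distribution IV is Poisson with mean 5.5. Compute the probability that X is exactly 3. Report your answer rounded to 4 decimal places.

0.2175

Conditional on each component, P(X = 3): I: 0.289679; II: 0.222484; III: 0.241506; IV: 0.113323.
By total probability, P(X = 3) = 0.22·0.289679 + 0.2·0.222484 + 0.34·0.241506 + 0.24·0.113323 = 0.217536.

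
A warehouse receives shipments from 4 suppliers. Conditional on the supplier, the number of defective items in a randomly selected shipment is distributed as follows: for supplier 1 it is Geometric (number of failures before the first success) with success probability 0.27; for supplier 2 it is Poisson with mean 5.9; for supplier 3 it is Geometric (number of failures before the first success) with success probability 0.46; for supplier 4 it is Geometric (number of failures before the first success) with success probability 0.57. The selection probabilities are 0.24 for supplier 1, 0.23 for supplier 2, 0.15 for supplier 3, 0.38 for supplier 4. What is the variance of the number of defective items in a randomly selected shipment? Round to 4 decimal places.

8.7355

Per component, 1: μ=2.7037, E[X²]=17.3237; 2: μ=5.9, E[X²]=40.71; 3: μ=1.17391, E[X²]=3.93006; 4: μ=0.754386, E[X²]=1.89258.
E[X] = 0.24·2.7037 + 0.23·5.9 + 0.15·1.17391 + 0.38·0.754386 = 2.46864.
E[X²] = 0.24·17.3237 + 0.23·40.71 + 0.15·3.93006 + 0.38·1.89258 = 14.8297.
Var(X) = E[X²] − (E[X])² = 14.8297 − 6.0942 = 8.73549.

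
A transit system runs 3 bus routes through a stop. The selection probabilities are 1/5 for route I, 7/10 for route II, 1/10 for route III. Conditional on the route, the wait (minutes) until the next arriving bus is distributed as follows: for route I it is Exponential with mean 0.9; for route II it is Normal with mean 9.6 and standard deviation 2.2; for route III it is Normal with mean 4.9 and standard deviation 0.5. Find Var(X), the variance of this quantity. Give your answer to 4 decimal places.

16.0379

Per component, I: μ=0.9, E[X²]=1.62; II: μ=9.6, E[X²]=97; III: μ=4.9, E[X²]=24.26.
E[X] = 0.2·0.9 + 0.7·9.6 + 0.1·4.9 = 7.39.
E[X²] = 0.2·1.62 + 0.7·97 + 0.1·24.26 = 70.65.
Var(X) = E[X²] − (E[X])² = 70.65 − 54.6121 = 16.0379.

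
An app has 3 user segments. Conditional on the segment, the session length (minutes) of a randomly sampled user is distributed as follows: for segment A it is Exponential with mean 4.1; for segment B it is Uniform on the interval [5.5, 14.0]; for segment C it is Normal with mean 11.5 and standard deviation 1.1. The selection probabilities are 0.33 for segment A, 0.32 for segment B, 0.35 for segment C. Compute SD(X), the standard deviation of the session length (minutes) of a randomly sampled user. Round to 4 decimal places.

4.2351

Per component, A: μ=4.1, E[X²]=33.62; B: μ=9.75, E[X²]=101.083; C: μ=11.5, E[X²]=133.46.
E[X] = 0.33·4.1 + 0.32·9.75 + 0.35·11.5 = 8.498.
E[X²] = 0.33·33.62 + 0.32·101.083 + 0.35·133.46 = 90.1523.
Var(X) = E[X²] − (E[X])² = 90.1523 − 72.216 = 17.9363.
SD(X) = √17.9363 = 4.23512.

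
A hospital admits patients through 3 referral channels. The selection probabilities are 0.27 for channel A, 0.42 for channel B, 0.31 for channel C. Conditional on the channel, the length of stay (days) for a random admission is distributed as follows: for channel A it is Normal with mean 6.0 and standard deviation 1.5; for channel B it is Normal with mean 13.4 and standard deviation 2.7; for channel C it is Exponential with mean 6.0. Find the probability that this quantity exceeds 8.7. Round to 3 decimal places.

0.485

Conditional on each channel, P(X > 8.7): A: 0.0359303; B: 0.959135; C: 0.23457.
By total probability, P(X > 8.7) = 0.27·0.0359303 + 0.42·0.959135 + 0.31·0.23457 = 0.485255.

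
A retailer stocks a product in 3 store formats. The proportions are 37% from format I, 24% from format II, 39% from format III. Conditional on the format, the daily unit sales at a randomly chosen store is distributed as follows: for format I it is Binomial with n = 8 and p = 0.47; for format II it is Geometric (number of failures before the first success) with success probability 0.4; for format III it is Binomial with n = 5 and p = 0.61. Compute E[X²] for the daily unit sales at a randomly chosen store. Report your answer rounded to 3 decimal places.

For each component E[X²] = Var + (mean)², giving I: 16.1304; II: 6; III: 10.492.
Overall E[X²] = 0.37·16.1304 + 0.24·6 + 0.39·10.492 = 11.5001.

11.500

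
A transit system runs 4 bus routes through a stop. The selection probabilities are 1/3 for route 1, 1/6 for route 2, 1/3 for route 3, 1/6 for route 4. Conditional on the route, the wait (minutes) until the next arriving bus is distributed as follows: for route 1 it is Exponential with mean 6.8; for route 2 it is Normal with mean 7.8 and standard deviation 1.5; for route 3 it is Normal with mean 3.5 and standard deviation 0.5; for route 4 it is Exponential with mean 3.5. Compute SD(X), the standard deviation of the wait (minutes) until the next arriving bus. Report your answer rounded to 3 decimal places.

Per component, 1: μ=6.8, E[X²]=92.48; 2: μ=7.8, E[X²]=63.09; 3: μ=3.5, E[X²]=12.5; 4: μ=3.5, E[X²]=24.5.
E[X] = 0.333333·6.8 + 0.166667·7.8 + 0.333333·3.5 + 0.166667·3.5 = 5.31667.
E[X²] = 0.333333·92.48 + 0.166667·63.09 + 0.333333·12.5 + 0.166667·24.5 = 49.5917.
Var(X) = E[X²] − (E[X])² = 49.5917 − 28.2669 = 21.3247.
SD(X) = √21.3247 = 4.61787.

4.618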